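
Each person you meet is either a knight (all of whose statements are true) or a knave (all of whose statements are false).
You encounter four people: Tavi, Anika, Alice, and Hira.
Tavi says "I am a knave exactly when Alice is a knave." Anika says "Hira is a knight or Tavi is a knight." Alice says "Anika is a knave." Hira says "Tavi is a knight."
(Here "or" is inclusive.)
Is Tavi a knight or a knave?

Tavi is a knave.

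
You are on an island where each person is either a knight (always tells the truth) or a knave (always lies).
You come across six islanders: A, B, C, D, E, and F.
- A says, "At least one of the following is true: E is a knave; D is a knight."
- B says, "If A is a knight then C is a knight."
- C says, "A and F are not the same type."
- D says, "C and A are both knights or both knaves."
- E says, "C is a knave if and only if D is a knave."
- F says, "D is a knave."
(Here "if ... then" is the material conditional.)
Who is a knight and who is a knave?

A (knight): "at least one of the following is true: E is a knave; D is a knight" — True. ✓
Since B is a knight, "if A is a knight then C is a knight" needs to be True, which holds.
C is a knight; "A and F are not the same type" is True, as required.
D is a knight, and the claim "C and A are both knights or both knaves" is indeed True.
E (knight): "C is a knave if and only if D is a knave" — True. ✓
F is a knave, so "D is a knave" must be false — and it is.

A is a knight, B is a knight, C is a knight, D is a knight, E is a knight, and F is a knave.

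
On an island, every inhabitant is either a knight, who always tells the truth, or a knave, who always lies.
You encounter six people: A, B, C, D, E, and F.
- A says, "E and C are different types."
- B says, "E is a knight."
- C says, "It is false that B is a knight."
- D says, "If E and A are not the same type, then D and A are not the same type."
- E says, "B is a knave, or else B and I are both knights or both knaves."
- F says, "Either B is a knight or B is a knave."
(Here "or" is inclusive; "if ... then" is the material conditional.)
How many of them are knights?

5

The unique consistent assignment is A=knight, B=knight, C=knave, D=knight, E=knight, F=knight.
That has 5 knights.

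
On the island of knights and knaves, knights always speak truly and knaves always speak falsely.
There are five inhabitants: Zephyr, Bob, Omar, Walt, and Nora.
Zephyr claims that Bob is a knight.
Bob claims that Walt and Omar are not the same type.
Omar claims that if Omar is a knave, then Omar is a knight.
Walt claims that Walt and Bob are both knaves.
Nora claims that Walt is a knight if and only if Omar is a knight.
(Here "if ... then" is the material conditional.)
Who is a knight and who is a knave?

Zephyr is a knight; "Bob is a knight" is true, as required.
As a knight, Bob's statement "Walt and Omar are not the same type" should be true; it is.
Since Omar is a knight, "if Omar is a knave, then Omar is a knight" needs to be true, which holds.
Since Walt is a knave, "Walt and Bob are both knaves" needs to be false, which holds.
Nora (knave): "Walt is a knight if and only if Omar is a knight" — false. ✓

Knights: Zephyr, Bob, and Omar. Knaves: Walt and Nora.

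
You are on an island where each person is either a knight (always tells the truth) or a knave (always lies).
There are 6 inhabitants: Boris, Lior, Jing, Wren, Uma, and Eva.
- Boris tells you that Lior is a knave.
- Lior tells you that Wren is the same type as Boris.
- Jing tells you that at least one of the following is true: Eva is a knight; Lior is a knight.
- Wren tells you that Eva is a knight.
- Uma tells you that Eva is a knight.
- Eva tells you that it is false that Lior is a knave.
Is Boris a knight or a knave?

Boris is a knight.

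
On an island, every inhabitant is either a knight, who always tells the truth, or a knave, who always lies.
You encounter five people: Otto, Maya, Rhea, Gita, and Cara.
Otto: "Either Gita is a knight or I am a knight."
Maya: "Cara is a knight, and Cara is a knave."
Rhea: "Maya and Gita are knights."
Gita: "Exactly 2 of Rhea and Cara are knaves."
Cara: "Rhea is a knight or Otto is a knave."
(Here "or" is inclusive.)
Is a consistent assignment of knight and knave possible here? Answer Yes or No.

Yes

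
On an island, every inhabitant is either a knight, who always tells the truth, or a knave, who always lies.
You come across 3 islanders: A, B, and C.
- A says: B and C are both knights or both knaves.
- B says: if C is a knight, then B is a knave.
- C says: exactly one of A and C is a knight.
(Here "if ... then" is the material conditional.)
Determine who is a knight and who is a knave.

A is a knave; "B and C are both knights or both knaves" is false, as required.
Since B is a knight, "if C is a knight, then B is a knave" needs to be true, which holds.
As a knave, C's statement "exactly one of A and C is a knight" should be false; it is.

A is a knave, B is a knight, and C is a knave.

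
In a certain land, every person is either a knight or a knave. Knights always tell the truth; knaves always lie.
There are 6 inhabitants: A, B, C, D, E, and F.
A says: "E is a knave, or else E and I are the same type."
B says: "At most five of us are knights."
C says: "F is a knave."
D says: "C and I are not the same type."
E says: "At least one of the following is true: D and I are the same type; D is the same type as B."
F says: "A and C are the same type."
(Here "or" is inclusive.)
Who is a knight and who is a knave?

A is a knave, so "E is a knave, or else E and I are the same type" must be false — and it is.
B is a knight, so "at most five of us are knights" must be True — and it is.
C (knave): "F is a knave" — false. ✓
Since D is a knight, "C and I are not the same type" needs to be True, which holds.
E is a knight, so "at least one of the following is true: D and I are the same type; D is the same type as B" must be True — and it is.
F is a knight, so "A and C are the same type" must be True — and it is.

A is a knave, B is a knight, C is a knave, D is a knight, E is a knight, and F is a knight.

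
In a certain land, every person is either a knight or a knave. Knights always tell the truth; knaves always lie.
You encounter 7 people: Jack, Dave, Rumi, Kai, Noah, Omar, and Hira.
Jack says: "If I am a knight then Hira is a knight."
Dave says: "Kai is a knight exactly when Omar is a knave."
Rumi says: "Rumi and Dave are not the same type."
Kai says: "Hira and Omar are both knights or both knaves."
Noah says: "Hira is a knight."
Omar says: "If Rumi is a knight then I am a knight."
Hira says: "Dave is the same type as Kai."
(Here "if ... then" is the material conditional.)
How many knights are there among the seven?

4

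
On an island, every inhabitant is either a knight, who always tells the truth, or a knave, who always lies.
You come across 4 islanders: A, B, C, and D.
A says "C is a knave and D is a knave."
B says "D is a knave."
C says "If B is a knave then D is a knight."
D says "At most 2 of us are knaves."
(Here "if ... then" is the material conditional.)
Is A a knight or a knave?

A is a knave.

Consistent assignments: {A=knave, B=knave, C=knight, D=knight}
In every consistent assignment, A is a knave.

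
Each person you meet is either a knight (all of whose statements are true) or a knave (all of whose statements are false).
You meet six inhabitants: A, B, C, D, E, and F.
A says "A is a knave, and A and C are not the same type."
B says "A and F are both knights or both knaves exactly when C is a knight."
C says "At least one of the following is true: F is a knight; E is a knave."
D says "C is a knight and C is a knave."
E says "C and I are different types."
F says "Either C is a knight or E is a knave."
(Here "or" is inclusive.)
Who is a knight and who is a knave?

A is a knave, so "A is a knave, and A and C are not the same type" must be False — and it is.
B is a knave, so "A and F are both knights or both knaves exactly when C is a knight" must be False — and it is.
C is a knave; "at least one of the following is true: F is a knight; E is a knave" is False, as required.
D (knave): "C is a knight and C is a knave" — False. ✓
E is a knight, and the claim "C and I are different types" is indeed True.
Since F is a knave, "either C is a knight or E is a knave" needs to be False, which holds.

A is a knave, B is a knave, C is a knave, D is a knave, E is a knight, and F is a knave.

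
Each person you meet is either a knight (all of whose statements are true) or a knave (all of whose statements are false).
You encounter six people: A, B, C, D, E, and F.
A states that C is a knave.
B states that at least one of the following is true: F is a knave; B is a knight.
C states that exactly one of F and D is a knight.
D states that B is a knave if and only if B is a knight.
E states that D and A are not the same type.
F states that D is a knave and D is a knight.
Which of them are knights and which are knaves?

As a knight, A's statement "C is a knave" should be true; it is.
B is a knight, so "at least one of the following is true: F is a knave; B is a knight" must be true — and it is.
C (knave): "exactly one of F and D is a knight" — False. ✓
D is a knave, and the claim "B is a knave if and only if B is a knight" is indeed False.
As a knight, E's statement "D and A are not the same type" should be true; it is.
F (knave): "D is a knave and D is a knight" — False. ✓

A is a knight, B is a knight, C is a knave, D is a knave, E is a knight, and F is a knave.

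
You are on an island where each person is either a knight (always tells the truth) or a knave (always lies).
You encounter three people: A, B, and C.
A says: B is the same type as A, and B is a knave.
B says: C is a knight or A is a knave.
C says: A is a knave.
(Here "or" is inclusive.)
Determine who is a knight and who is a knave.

A is a knave; "B is the same type as A, and B is a knave" is false, as required.
B (knight): "C is a knight or A is a knave" — true. ✓
C (knight): "A is a knave" — true. ✓

Knights: B and C. Knaves: A.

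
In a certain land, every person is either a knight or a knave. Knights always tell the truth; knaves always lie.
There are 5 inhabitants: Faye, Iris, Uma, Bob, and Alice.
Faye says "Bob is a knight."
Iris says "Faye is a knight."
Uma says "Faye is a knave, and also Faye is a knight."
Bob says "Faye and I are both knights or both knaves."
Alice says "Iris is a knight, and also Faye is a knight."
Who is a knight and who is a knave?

Faye is a knight, and the claim "Bob is a knight" is indeed True.
Iris is a knight, so "Faye is a knight" must be True — and it is.
Uma is a knave; "Faye is a knave, and also Faye is a knight" is False, as required.
As a knight, Bob's statement "Faye and I are both knights or both knaves" should be True; it is.
Alice is a knight, and the claim "Iris is a knight, and also Faye is a knight" is indeed True.

Faye is a knight, Iris is a knight, Uma is a knave, Bob is a knight, and Alice is a knight.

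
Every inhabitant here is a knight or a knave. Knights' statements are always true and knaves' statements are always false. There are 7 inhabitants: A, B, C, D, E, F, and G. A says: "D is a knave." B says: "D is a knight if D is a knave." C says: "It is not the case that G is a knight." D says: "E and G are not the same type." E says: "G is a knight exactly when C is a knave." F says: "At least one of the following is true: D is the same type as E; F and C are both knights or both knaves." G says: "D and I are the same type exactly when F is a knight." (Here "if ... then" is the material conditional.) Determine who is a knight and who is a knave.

A is a knave, and the claim "D is a knave" is indeed false.
As a knight, B's statement "D is a knight if D is a knave" should be True; it is.
C is a knight, so "it is not the case that G is a knight" must be True — and it is.
D is a knight; "E and G are not the same type" is True, as required.
E (knight): "G is a knight exactly when C is a knave" — True. ✓
Since F is a knight, "at least one of the following is true: D is the same type as E; F and C are both knights or both knaves" needs to be True, which holds.
G is a knave; "D and I are the same type exactly when F is a knight" is false, as required.

A is a knave, B is a knight, C is a knight, D is a knight, E is a knight, F is a knight, and G is a knave.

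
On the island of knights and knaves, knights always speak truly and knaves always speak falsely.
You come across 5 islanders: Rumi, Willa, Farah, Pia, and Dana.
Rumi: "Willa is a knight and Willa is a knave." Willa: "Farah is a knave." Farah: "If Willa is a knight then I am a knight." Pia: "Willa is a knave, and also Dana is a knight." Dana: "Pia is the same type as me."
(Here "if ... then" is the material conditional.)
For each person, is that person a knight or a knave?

Rumi is a knave, Willa is a knave, Farah is a knight, Pia is a knight, and Dana is a knight.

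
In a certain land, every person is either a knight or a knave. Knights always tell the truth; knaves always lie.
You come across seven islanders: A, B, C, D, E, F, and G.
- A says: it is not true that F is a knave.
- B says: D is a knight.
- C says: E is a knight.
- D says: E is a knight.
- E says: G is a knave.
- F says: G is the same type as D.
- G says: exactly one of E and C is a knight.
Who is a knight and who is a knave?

Knights: B, C, D, and E. Knaves: A, F, and G.

Since A is a knave, "it is not true that F is a knave" needs to be False, which holds.
B (knight): "D is a knight" — true. ✓
C is a knight, and the claim "E is a knight" is indeed true.
D is a knight, so "E is a knight" must be true — and it is.
E (knight): "G is a knave" — true. ✓
F is a knave, so "G is the same type as D" must be False — and it is.
As a knave, G's statement "exactly one of E and C is a knight" should be False; it is.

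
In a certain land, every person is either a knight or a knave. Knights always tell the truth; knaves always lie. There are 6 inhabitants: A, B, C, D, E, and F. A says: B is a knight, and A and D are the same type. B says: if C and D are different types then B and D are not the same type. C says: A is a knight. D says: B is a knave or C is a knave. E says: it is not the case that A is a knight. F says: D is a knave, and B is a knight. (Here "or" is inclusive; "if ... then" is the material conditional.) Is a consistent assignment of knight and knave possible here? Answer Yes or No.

No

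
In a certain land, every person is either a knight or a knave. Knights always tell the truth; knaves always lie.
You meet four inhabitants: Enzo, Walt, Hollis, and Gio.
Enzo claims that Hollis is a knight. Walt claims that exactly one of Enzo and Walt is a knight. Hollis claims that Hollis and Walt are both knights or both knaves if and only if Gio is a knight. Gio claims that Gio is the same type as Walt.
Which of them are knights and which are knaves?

Suppose Enzo is a knight. Then Enzo's statement "Hollis is a knight" would have to be true. Checking the 8 ways to assign the others, none is consistent with every speaker.
(For instance, with Walt=knight, Hollis=knave, Gio=knight, Enzo's claim "Hollis is a knight" comes out false where it would need to be true.)
So Enzo must be a knave, making "Hollis is a knight" false. Taking Enzo=knave, Walt=knight, Hollis=knave, Gio=knight, each remaining statement checks out:
  Walt (knight): "exactly one of Enzo and Walt is a knight" — true. ✓
  Hollis (knave): "Hollis and Walt are both knights or both knaves if and only if Gio is a knight" — false. ✓
  Gio (knight): "Gio is the same type as Walt" — true. ✓
This is the unique consistent assignment.

Enzo is a knave, Walt is a knight, Hollis is a knave, and Gio is a knight.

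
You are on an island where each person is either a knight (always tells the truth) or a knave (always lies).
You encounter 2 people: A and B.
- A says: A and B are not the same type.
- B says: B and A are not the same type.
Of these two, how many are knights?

0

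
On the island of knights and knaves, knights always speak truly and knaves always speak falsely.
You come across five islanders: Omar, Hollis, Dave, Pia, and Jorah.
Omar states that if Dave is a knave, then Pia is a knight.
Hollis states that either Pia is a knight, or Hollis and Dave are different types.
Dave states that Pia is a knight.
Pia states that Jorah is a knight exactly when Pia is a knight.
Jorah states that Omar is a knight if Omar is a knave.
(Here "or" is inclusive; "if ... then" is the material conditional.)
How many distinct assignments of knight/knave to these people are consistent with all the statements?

1

Consistent assignments:
  Omar=knight, Hollis=knight, Dave=knight, Pia=knight, Jorah=knight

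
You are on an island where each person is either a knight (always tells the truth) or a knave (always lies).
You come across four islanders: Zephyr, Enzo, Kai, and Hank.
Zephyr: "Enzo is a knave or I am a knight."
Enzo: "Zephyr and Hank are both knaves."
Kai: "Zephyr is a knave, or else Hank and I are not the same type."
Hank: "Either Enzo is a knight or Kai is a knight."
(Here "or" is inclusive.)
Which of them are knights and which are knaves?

Knights: Zephyr. Knaves: Enzo, Kai, and Hank.

Zephyr is a knight; "Enzo is a knave or I am a knight" is True, as required.
Enzo is a knave; "Zephyr and Hank are both knaves" is false, as required.
Kai (knave): "Zephyr is a knave, or else Hank and I are not the same type" — false. ✓
Hank is a knave, so "either Enzo is a knight or Kai is a knight" must be false — and it is.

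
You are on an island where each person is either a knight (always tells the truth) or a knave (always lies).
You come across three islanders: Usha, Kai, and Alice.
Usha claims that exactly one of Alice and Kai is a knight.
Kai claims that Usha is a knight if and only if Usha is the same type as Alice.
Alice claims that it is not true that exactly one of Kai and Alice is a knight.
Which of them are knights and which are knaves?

Usha is a knave, Kai is a knight, and Alice is a knight.

Usha is a knave, so "exactly one of Alice and Kai is a knight" must be False — and it is.
Since Kai is a knight, "Usha is a knight if and only if Usha is the same type as Alice" needs to be true, which holds.
Alice is a knight, and the claim "it is not true that exactly one of Kai and Alice is a knight" is indeed true.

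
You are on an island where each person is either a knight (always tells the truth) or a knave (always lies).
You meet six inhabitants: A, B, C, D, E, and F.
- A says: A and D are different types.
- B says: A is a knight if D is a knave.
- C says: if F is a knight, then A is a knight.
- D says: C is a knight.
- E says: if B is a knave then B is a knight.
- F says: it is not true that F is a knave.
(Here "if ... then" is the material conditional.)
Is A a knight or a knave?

A is a knave.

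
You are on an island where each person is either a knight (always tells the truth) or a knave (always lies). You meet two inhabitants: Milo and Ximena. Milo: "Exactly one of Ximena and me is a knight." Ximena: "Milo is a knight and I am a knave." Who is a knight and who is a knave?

Since Milo is a knave, "exactly one of Ximena and me is a knight" needs to be false, which holds.
Ximena (knave): "Milo is a knight and I am a knave" — false. ✓

Milo is a knave and Ximena is a knave.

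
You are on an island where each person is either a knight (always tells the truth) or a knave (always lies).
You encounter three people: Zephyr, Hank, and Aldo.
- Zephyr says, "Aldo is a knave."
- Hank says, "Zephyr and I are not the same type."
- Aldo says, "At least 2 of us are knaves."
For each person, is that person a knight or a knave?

Zephyr is a knave, Hank is a knave, and Aldo is a knight.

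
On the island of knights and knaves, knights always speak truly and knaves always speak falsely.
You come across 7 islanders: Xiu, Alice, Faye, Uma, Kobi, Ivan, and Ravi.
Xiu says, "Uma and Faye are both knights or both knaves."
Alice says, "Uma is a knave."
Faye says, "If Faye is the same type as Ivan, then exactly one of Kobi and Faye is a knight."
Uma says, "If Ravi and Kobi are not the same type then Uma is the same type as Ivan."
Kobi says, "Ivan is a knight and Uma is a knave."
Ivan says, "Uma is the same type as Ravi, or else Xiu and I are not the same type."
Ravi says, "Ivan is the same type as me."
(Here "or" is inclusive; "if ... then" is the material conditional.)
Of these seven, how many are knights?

5

The unique consistent assignment is Xiu=knight, Alice=knave, Faye=knight, Uma=knight, Kobi=knave, Ivan=knight, Ravi=knight.
That has 5 knights.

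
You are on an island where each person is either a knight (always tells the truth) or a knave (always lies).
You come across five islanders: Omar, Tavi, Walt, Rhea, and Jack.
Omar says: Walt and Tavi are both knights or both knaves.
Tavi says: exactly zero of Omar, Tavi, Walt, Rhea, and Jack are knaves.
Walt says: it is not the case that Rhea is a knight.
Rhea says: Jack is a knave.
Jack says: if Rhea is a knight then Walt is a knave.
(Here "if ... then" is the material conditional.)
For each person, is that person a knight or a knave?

Omar is a knave, and the claim "Walt and Tavi are both knights or both knaves" is indeed false.
Tavi is a knave, so "exactly zero of Omar, Tavi, Walt, Rhea, and Jack are knaves" must be false — and it is.
Walt (knight): "it is not the case that Rhea is a knight" — True. ✓
As a knave, Rhea's statement "Jack is a knave" should be false; it is.
As a knight, Jack's statement "if Rhea is a knight then Walt is a knave" should be True; it is.

Omar is a knave, Tavi is a knave, Walt is a knight, Rhea is a knave, and Jack is a knight.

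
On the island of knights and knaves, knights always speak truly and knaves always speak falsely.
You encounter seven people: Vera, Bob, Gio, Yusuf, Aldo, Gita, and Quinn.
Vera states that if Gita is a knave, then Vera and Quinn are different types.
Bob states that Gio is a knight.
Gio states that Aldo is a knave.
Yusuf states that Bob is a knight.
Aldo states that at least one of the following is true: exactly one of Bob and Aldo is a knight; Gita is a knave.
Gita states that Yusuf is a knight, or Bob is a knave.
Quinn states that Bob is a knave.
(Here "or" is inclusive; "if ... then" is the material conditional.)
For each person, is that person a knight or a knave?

Vera is a knight, so "if Gita is a knave, then Vera and Quinn are different types" must be true — and it is.
Bob is a knave; "Gio is a knight" is false, as required.
Gio (knave): "Aldo is a knave" — false. ✓
Yusuf is a knave; "Bob is a knight" is false, as required.
Since Aldo is a knight, "at least one of the following is true: exactly one of Bob and Aldo is a knight; Gita is a knave" needs to be true, which holds.
Gita is a knight, and the claim "Yusuf is a knight, or Bob is a knave" is indeed true.
Quinn is a knight, so "Bob is a knave" must be true — and it is.

Vera is a knight, Bob is a knave, Gio is a knave, Yusuf is a knave, Aldo is a knight, Gita is a knight, and Quinn is a knight.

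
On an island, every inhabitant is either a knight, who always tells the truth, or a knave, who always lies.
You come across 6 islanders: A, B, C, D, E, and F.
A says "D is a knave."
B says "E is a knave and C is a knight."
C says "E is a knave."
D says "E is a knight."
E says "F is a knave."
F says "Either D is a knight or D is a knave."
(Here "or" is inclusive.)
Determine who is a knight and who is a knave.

A is a knight, B is a knight, C is a knight, D is a knave, E is a knave, and F is a knight.

A is a knight, and the claim "D is a knave" is indeed true.
Since B is a knight, "E is a knave and C is a knight" needs to be true, which holds.
Since C is a knight, "E is a knave" needs to be true, which holds.
As a knave, D's statement "E is a knight" should be False; it is.
E is a knave, and the claim "F is a knave" is indeed False.
F (knight): "either D is a knight or D is a knave" — true. ✓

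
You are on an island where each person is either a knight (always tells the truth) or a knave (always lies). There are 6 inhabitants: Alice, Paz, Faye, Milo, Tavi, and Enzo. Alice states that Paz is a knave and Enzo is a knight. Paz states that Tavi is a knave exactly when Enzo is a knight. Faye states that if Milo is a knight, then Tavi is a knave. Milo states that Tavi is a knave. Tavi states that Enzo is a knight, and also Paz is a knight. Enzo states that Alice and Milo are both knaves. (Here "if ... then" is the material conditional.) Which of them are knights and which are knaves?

Alice is a knave, Paz is a knave, Faye is a knight, Milo is a knight, Tavi is a knave, and Enzo is a knave.

Since Alice is a knave, "Paz is a knave and Enzo is a knight" needs to be false, which holds.
Paz is a knave; "Tavi is a knave exactly when Enzo is a knight" is false, as required.
Faye (knight): "if Milo is a knight, then Tavi is a knave" — true. ✓
Milo is a knight, and the claim "Tavi is a knave" is indeed true.
Tavi is a knave, so "Enzo is a knight, and also Paz is a knight" must be false — and it is.
Enzo is a knave, and the claim "Alice and Milo are both knaves" is indeed false.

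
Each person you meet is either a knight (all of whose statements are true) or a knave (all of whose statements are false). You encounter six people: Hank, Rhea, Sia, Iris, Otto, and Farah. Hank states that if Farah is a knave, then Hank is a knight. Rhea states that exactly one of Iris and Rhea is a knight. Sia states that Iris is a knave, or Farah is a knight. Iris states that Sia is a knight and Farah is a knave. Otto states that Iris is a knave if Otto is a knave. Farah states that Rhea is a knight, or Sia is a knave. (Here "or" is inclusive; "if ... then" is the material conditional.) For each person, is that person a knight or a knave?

Hank is a knight, Rhea is a knight, Sia is a knight, Iris is a knave, Otto is a knight, and Farah is a knight.

Hank (knight): "if Farah is a knave, then Hank is a knight" — True. ✓
Rhea is a knight, so "exactly one of Iris and Rhea is a knight" must be True — and it is.
Sia is a knight, and the claim "Iris is a knave, or Farah is a knight" is indeed True.
Iris (knave): "Sia is a knight and Farah is a knave" — False. ✓
Otto is a knight, so "Iris is a knave if Otto is a knave" must be True — and it is.
Farah is a knight, so "Rhea is a knight, or Sia is a knave" must be True — and it is.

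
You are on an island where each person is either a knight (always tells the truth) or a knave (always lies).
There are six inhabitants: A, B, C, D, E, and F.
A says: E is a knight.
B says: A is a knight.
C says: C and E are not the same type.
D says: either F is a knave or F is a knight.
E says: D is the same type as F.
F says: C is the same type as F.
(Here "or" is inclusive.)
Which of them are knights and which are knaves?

As a knave, A's statement "E is a knight" should be false; it is.
As a knave, B's statement "A is a knight" should be false; it is.
C is a knight, so "C and E are not the same type" must be True — and it is.
As a knight, D's statement "either F is a knave or F is a knight" should be True; it is.
As a knave, E's statement "D is the same type as F" should be false; it is.
F is a knave; "C is the same type as F" is false, as required.

A is a knave, B is a knave, C is a knight, D is a knight, E is a knave, and F is a knave.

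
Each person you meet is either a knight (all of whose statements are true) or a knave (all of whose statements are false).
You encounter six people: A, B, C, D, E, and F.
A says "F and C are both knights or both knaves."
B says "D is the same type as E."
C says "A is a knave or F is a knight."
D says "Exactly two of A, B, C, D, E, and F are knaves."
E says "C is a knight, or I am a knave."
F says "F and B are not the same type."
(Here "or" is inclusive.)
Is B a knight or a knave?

B is a knave.

Consistent assignments: {A=knave, B=knave, C=knight, D=knave, E=knight, F=knave}
In every consistent assignment, B is a knave.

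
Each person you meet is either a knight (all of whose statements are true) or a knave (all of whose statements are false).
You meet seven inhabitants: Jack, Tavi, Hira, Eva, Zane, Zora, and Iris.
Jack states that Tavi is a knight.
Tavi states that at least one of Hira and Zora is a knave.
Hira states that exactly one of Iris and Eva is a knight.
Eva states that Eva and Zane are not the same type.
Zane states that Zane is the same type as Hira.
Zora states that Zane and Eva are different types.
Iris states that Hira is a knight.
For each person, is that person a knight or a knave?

Jack (knight): "Tavi is a knight" — True. ✓
Tavi (knight): "at least one of Hira and Zora is a knave" — True. ✓
Hira (knight): "exactly one of Iris and Eva is a knight" — True. ✓
Eva is a knave; "Eva and Zane are not the same type" is false, as required.
As a knave, Zane's statement "Zane is the same type as Hira" should be false; it is.
Since Zora is a knave, "Zane and Eva are different types" needs to be false, which holds.
Iris is a knight, and the claim "Hira is a knight" is indeed True.

Jack is a knight, Tavi is a knight, Hira is a knight, Eva is a knave, Zane is a knave, Zora is a knave, and Iris is a knight.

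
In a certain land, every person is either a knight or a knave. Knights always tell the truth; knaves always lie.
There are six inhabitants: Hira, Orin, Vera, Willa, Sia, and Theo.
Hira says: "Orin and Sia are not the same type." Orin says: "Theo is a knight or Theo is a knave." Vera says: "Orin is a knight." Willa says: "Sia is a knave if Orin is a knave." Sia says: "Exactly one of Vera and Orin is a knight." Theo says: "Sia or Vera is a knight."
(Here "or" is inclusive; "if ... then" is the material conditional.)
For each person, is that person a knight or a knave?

Knights: Hira, Orin, Vera, Willa, and Theo. Knaves: Sia.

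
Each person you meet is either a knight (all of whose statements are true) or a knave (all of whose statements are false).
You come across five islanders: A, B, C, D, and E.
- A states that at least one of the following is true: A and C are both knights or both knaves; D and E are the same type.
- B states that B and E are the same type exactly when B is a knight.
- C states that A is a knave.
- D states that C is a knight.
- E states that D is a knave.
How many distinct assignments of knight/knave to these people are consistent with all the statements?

1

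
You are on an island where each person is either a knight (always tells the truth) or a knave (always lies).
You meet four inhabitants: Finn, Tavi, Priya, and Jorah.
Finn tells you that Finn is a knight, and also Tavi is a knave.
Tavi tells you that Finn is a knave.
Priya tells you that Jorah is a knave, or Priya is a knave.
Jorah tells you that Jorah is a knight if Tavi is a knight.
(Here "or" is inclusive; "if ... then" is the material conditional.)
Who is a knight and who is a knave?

Finn is a knave, Tavi is a knight, Priya is a knight, and Jorah is a knave.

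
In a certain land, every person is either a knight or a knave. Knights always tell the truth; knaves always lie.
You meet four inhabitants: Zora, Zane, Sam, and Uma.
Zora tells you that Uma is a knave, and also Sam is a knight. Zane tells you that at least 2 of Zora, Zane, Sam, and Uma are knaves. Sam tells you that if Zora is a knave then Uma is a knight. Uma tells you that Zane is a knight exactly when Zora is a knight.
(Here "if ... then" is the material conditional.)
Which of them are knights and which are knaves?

Zora is a knave, Zane is a knight, Sam is a knave, and Uma is a knave.

Zora (knave): "Uma is a knave, and also Sam is a knight" — false. ✓
Zane is a knight; "at least 2 of Zora, Zane, Sam, and Uma are knaves" is true, as required.
Sam is a knave, and the claim "if Zora is a knave then Uma is a knight" is indeed false.
Since Uma is a knave, "Zane is a knight exactly when Zora is a knight" needs to be false, which holds.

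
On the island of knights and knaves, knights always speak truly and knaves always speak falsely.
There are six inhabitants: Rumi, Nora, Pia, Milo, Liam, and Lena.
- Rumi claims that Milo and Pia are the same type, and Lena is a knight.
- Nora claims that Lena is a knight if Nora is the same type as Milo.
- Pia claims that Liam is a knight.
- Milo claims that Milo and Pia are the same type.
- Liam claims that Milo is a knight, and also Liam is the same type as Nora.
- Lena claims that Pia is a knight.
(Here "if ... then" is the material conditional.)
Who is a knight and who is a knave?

Rumi (knight): "Milo and Pia are the same type, and Lena is a knight" — True. ✓
Nora is a knight, and the claim "Lena is a knight if Nora is the same type as Milo" is indeed True.
Pia (knight): "Liam is a knight" — True. ✓
Milo is a knight; "Milo and Pia are the same type" is True, as required.
Liam is a knight, so "Milo is a knight, and also Liam is the same type as Nora" must be True — and it is.
Lena is a knight, so "Pia is a knight" must be True — and it is.

Rumi is a knight, Nora is a knight, Pia is a knight, Milo is a knight, Liam is a knight, and Lena is a knight.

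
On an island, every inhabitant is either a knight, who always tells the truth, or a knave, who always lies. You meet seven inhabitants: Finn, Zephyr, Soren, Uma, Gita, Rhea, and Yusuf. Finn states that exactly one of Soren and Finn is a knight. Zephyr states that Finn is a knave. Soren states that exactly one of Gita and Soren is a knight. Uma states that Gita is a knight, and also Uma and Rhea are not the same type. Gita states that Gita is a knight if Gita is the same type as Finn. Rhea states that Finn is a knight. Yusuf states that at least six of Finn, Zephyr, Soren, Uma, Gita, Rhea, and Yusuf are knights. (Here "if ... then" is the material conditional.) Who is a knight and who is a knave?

Finn is a knave, Zephyr is a knight, Soren is a knave, Uma is a knave, Gita is a knave, Rhea is a knave, and Yusuf is a knave.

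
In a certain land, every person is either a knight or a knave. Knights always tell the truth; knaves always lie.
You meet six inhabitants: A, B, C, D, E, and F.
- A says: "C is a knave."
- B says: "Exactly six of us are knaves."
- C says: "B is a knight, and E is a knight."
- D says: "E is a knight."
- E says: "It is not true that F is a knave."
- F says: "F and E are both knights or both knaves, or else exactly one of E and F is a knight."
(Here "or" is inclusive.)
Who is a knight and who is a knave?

A is a knight, B is a knave, C is a knave, D is a knight, E is a knight, and F is a knight.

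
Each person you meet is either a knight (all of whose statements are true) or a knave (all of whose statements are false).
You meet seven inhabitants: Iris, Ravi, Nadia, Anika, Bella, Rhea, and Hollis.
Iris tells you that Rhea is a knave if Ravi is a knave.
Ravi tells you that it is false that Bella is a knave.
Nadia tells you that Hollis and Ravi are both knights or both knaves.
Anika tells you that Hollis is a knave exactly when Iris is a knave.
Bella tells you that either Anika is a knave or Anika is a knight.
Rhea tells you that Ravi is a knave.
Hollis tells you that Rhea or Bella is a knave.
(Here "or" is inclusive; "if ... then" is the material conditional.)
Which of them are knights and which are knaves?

Iris is a knight; "Rhea is a knave if Ravi is a knave" is true, as required.
As a knight, Ravi's statement "it is false that Bella is a knave" should be true; it is.
Nadia (knight): "Hollis and Ravi are both knights or both knaves" — true. ✓
As a knight, Anika's statement "Hollis is a knave exactly when Iris is a knave" should be true; it is.
Bella is a knight, and the claim "either Anika is a knave or Anika is a knight" is indeed true.
As a knave, Rhea's statement "Ravi is a knave" should be False; it is.
As a knight, Hollis's statement "Rhea or Bella is a knave" should be true; it is.

Knights: Iris, Ravi, Nadia, Anika, Bella, and Hollis. Knaves: Rhea.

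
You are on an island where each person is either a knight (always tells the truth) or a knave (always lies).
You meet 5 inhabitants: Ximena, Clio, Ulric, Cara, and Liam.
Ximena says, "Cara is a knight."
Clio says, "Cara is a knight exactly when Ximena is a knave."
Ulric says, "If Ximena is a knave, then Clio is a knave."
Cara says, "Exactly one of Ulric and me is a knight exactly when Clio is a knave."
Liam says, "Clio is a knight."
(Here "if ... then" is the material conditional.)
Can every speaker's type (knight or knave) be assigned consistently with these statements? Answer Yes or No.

No

Checking all 32 assignments, each has at least one speaker whose statement's truth value contradicts their type.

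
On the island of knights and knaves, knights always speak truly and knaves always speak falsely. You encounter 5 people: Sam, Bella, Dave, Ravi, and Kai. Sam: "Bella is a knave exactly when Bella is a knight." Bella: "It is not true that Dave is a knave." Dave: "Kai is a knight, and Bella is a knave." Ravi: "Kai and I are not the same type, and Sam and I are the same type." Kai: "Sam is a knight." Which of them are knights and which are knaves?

Knights: none. Knaves: Sam, Bella, Dave, Ravi, and Kai.

Sam is a knave, so "Bella is a knave exactly when Bella is a knight" must be false — and it is.
As a knave, Bella's statement "it is not true that Dave is a knave" should be false; it is.
Dave is a knave; "Kai is a knight, and Bella is a knave" is false, as required.
Ravi is a knave; "Kai and I are not the same type, and Sam and I are the same type" is false, as required.
Kai (knave): "Sam is a knight" — false. ✓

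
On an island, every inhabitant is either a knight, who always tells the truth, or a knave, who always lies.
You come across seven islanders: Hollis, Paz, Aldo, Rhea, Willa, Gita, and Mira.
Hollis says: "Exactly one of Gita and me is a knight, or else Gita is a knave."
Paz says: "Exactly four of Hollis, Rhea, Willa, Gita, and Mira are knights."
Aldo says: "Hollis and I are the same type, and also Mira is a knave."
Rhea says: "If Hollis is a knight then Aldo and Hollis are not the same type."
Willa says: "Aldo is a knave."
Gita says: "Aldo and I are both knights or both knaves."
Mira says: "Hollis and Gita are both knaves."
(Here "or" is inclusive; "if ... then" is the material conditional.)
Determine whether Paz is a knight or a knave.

Paz is a knave.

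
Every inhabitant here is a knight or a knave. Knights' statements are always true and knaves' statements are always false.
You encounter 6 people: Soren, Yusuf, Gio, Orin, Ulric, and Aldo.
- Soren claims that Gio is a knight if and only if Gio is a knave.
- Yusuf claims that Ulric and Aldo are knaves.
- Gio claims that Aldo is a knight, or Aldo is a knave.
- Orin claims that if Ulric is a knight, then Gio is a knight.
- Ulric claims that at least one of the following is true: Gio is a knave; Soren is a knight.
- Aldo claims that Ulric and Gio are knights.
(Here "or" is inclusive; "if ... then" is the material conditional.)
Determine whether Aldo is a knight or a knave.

Aldo is a knave.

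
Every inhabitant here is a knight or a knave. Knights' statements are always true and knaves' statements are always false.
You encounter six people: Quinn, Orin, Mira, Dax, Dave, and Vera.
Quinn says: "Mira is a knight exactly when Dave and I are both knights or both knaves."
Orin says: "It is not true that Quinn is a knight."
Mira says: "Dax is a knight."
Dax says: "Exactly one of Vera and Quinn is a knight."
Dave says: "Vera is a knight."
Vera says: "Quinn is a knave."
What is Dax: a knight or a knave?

Consistent assignments: {Quinn=knave, Orin=knight, Mira=knight, Dax=knight, Dave=knight, Vera=knight}
In every consistent assignment, Dax is a knight.

Dax is a knight.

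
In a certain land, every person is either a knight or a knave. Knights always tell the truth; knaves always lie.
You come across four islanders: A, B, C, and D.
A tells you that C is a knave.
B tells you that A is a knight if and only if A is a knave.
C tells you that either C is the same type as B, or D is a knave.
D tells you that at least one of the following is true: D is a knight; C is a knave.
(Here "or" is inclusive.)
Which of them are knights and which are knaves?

Suppose A is a knight. Then A's statement "C is a knave" would have to be true. Checking the 8 ways to assign the others, none is consistent with every speaker.
(For instance, with B=knave, C=knight, D=knave, A's claim "C is a knave" comes out false where it would need to be true.)
So A must be a knave, making "C is a knave" false. Taking A=knave, B=knave, C=knight, D=knave, each remaining statement checks out:
  B (knave): "A is a knight if and only if A is a knave" — false. ✓
  C (knight): "either C is the same type as B, or D is a knave" — true. ✓
  D (knave): "at least one of the following is true: D is a knight; C is a knave" — false. ✓
This is the unique consistent assignment.

A is a knave, B is a knave, C is a knight, and D is a knave.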